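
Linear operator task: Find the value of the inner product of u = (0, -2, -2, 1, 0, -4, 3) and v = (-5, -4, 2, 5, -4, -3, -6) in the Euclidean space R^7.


Computing the standard inner product <u, v> = sum u_i * v_i
= 0*-5 + -2*-4 + -2*2 + 1*5 + 0*-4 + -4*-3 + 3*-6
= 0 + 8 + -4 + 5 + 0 + 12 + -18
= 3

3


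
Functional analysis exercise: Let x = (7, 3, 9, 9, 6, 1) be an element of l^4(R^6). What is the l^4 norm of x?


The l^4 norm = (sum |x_i|^4)^(1/4)
Sum of 4th powers = 2401 + 81 + 6561 + 6561 + 1296 + 1 = 16901
||x||_4 = (16901)^(1/4) = 11.4019

11.4019


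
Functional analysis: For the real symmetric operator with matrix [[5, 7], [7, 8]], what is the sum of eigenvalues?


For a self-adjoint (symmetric) matrix, the eigenvalues are real.
The sum of eigenvalues equals the trace of the matrix.
trace = 5 + 8 = 13

13


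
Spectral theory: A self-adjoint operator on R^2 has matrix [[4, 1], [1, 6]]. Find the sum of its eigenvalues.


For a self-adjoint (symmetric) matrix, the eigenvalues are real.
The sum of eigenvalues equals the trace of the matrix.
trace = 4 + 6 = 10

10


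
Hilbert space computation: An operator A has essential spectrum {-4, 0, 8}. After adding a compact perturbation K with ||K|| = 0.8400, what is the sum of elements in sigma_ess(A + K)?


By Weyl's theorem, the essential spectrum is invariant under compact perturbations.
sigma_ess(A + K) = sigma_ess(A) = {-4, 0, 8}
Sum = -4 + 0 + 8 = 4

4


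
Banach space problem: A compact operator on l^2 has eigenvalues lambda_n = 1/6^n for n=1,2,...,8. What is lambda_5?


The eigenvalue formula gives lambda_5 = 1/6^5
= 1/7776
= 1.2860e-04

1.2860e-04


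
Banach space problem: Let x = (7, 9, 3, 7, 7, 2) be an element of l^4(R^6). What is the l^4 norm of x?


The l^4 norm = (sum |x_i|^4)^(1/4)
Sum of 4th powers = 2401 + 6561 + 81 + 2401 + 2401 + 16 = 13861
||x||_4 = (13861)^(1/4) = 10.8505

10.8505


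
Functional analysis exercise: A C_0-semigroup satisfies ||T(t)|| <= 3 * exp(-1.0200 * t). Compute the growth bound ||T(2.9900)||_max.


||T(2.9900)|| <= 3 * exp(-1.0200 * 2.9900)
= 3 * exp(-3.0498)
= 3 * 0.0474
= 0.1421

0.1421


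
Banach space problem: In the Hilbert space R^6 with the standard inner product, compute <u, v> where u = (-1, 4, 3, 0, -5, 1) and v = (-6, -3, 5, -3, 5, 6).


Computing the standard inner product <u, v> = sum u_i * v_i
= -1*-6 + 4*-3 + 3*5 + 0*-3 + -5*5 + 1*6
= 6 + -12 + 15 + 0 + -25 + 6
= -10

-10


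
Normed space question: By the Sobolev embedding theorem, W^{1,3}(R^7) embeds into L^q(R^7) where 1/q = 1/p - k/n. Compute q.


Using the Sobolev embedding formula: 1/q = 1/p - k/n
1/q = 1/3 - 1/7 = 4/21
q = 1/(4/21) = 21/4 = 5.2500

5.2500


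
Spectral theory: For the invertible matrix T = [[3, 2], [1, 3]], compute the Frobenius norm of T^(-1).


det(T) = 3*3 - 2*1 = 7
T^(-1) = (1/7) * [[3, -2], [-1, 3]] = [[0.4286, -0.2857], [-0.1429, 0.4286]]
||T^(-1)||_F^2 = 0.4286^2 + (-0.2857)^2 + (-0.1429)^2 + 0.4286^2 = 0.4694
||T^(-1)||_F = sqrt(0.4694) = 0.6851

0.6851


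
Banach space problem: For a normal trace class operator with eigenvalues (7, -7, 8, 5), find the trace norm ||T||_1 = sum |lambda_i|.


For a normal operator, singular values equal |eigenvalues|.
Trace norm = sum |lambda_i| = 7 + 7 + 8 + 5
= 27

27


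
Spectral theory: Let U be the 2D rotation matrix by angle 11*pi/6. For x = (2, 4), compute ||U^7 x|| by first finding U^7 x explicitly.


U is a rotation by theta = 11*pi/6
U^7 = rotation by 7*theta = 77*pi/6 = 5*pi/6 (mod 2*pi)
cos(5*pi/6) = -0.8660, sin(5*pi/6) = 0.5000
U^7 x = (-0.8660 * 2 - 0.5000 * 4, 0.5000 * 2 + -0.8660 * 4)
= (-3.7321, -2.4641)
||U^7 x|| = sqrt((-3.7321)^2 + (-2.4641)^2) = sqrt(20.0000) = 4.4721

4.4721


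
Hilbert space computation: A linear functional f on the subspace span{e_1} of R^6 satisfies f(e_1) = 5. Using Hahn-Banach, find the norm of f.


The norm of f is given by ||f|| = sup_{||x||=1} |f(x)|.
On span{e_1}, ||e_1|| = 1, so ||f|| = |f(e_1)| / ||e_1||
= |5| / 1 = 5.0000

5.0000


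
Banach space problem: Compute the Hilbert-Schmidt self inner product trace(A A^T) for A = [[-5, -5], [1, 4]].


trace(A * A^T) = sum of squares of all entries
= (-5)^2 + (-5)^2 + 1^2 + 4^2
= 25 + 25 + 1 + 16
= 67

67


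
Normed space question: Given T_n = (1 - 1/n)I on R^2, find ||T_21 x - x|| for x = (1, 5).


T_21 x - x = (1 - 1/21)x - x = -x/21
||x|| = sqrt(26) = 5.0990
||T_21 x - x|| = ||x||/21 = 5.0990/21 = 0.2428

0.2428


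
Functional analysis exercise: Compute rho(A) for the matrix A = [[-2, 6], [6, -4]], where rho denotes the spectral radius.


For a 2x2 matrix, eigenvalues satisfy lambda^2 - (trace)*lambda + det = 0
trace = -2 + -4 = -6
det = -2*-4 - 6*6 = -28
discriminant = (-6)^2 - 4*(-28) = 148
spectral radius = max |eigenvalue| = 9.0828

9.0828


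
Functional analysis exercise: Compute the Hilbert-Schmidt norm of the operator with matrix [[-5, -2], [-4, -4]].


The Hilbert-Schmidt norm is sqrt(sum of squares of all entries).
Sum of squares = (-5)^2 + (-2)^2 + (-4)^2 + (-4)^2
= 25 + 4 + 16 + 16 = 61
||T||_HS = sqrt(61) = 7.8102

7.8102


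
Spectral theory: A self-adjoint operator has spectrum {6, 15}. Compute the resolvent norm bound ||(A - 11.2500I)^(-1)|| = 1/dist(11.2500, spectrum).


dist(11.2500, {6, 15}) = min(|11.2500 - 6|, |11.2500 - 15|)
= min(5.2500, 3.7500) = 3.7500
Resolvent bound = 1/3.7500 = 0.2667

0.2667


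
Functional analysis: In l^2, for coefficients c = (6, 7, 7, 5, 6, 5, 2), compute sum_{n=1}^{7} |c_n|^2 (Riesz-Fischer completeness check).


sum |c_n|^2 = 6^2 + 7^2 + 7^2 + 5^2 + 6^2 + 5^2 + 2^2
= 36 + 49 + 49 + 25 + 36 + 25 + 4
= 224

224


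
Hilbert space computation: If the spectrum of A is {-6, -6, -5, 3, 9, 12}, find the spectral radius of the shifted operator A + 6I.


Spectrum of A + 6I = {0, 0, 1, 9, 15, 18}
Spectral radius = max |lambda| over the shifted spectrum
= max(0, 0, 1, 9, 15, 18) = 18

18


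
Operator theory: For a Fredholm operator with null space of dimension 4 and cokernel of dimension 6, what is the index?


The Fredholm index is defined as ind(T) = dim(ker T) - dim(coker T)
= 4 - 6
= -2

-2


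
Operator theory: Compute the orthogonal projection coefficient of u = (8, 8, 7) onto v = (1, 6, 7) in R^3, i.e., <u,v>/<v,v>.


Computing <u,v> = 8*1 + 8*6 + 7*7 = 105
Computing <v,v> = 1^2 + 6^2 + 7^2 = 86
Projection coefficient = 105/86 = 1.2209

1.2209


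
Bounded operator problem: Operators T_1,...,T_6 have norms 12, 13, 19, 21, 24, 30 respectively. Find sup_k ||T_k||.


By the Uniform Boundedness Principle, the supremum of norms is finite.
sup_k ||T_k|| = max(12, 13, 19, 21, 24, 30) = 30

30


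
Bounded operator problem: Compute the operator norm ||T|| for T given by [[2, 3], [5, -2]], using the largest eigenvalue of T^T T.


A^T A = [[29, -4], [-4, 13]]
trace(A^T A) = 42, det(A^T A) = 361
discriminant = 42^2 - 4*361 = 320
Largest eigenvalue of A^T A = (trace + sqrt(disc))/2 = 29.9443
||T|| = sqrt(29.9443) = 5.4721

5.4721


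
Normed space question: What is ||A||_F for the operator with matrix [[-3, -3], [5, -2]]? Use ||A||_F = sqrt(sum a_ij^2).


||A||_F^2 = sum a_ij^2
= (-3)^2 + (-3)^2 + 5^2 + (-2)^2
= 9 + 9 + 25 + 4 = 47
||A||_F = sqrt(47) = 6.8557

6.8557


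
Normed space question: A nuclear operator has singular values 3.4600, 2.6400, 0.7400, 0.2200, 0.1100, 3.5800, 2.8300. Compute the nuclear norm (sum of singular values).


The nuclear norm is the sum of all singular values.
||T||_1 = 3.4600 + 2.6400 + 0.7400 + 0.2200 + 0.1100 + 3.5800 + 2.8300
= 13.5800

13.5800


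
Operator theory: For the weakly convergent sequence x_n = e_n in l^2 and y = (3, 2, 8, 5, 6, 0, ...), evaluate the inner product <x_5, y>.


x_5 = e_5 is the standard basis vector with 1 in position 5.
<x_5, y> = y_5 = 6
As n -> infinity, <x_n, y> -> 0, confirming weak convergence of (x_n) to 0.

6


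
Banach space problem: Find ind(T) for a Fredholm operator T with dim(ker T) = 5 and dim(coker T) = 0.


The Fredholm index is defined as ind(T) = dim(ker T) - dim(coker T)
= 5 - 0
= 5

5


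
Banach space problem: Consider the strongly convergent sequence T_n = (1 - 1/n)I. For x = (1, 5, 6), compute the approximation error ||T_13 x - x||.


T_13 x - x = (1 - 1/13)x - x = -x/13
||x|| = sqrt(62) = 7.8740
||T_13 x - x|| = ||x||/13 = 7.8740/13 = 0.6057

0.6057


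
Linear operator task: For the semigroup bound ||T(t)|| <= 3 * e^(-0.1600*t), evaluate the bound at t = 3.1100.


||T(3.1100)|| <= 3 * exp(-0.1600 * 3.1100)
= 3 * exp(-0.4976)
= 3 * 0.6080
= 1.8240

1.8240


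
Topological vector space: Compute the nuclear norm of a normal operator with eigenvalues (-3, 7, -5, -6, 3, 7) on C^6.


For a normal operator, singular values equal |eigenvalues|.
Trace norm = sum |lambda_i| = 3 + 7 + 5 + 6 + 3 + 7
= 31

31


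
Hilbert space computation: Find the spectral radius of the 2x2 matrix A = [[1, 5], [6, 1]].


For a 2x2 matrix, eigenvalues satisfy lambda^2 - (trace)*lambda + det = 0
trace = 1 + 1 = 2
det = 1*1 - 5*6 = -29
discriminant = 2^2 - 4*(-29) = 120
spectral radius = max |eigenvalue| = 6.4772

6.4772


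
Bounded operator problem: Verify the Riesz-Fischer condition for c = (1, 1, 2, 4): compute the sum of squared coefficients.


sum |c_n|^2 = 1^2 + 1^2 + 2^2 + 4^2
= 1 + 1 + 4 + 16
= 22

22


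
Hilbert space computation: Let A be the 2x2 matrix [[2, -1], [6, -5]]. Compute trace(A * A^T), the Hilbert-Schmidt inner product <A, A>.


trace(A * A^T) = sum of squares of all entries
= 2^2 + (-1)^2 + 6^2 + (-5)^2
= 4 + 1 + 36 + 25
= 66

66


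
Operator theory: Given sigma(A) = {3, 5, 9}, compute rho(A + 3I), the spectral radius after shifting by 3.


Spectrum of A + 3I = {6, 8, 12}
Spectral radius = max |lambda| over the shifted spectrum
= max(6, 8, 12) = 12

12


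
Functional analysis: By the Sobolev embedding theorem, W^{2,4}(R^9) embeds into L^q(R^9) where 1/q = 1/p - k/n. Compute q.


Using the Sobolev embedding formula: 1/q = 1/p - k/n
1/q = 1/4 - 2/9 = 1/36
q = 1/(1/36) = 36

36.0000


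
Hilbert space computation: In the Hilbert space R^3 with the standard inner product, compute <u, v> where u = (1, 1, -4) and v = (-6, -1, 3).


Computing the standard inner product <u, v> = sum u_i * v_i
= 1*-6 + 1*-1 + -4*3
= -6 + -1 + -12
= -19

-19


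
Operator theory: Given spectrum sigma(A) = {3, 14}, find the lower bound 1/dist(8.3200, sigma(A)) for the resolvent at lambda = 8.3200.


dist(8.3200, {3, 14}) = min(|8.3200 - 3|, |8.3200 - 14|)
= min(5.3200, 5.6800) = 5.3200
Resolvent bound = 1/5.3200 = 0.1880

0.1880


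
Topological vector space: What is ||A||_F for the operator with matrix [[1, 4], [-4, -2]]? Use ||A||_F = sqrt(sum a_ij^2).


||A||_F^2 = sum a_ij^2
= 1^2 + 4^2 + (-4)^2 + (-2)^2
= 1 + 16 + 16 + 4 = 37
||A||_F = sqrt(37) = 6.0828

6.0828


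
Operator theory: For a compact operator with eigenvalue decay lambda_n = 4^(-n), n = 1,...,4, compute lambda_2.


The eigenvalue formula gives lambda_2 = 1/4^2
= 1/16
= 0.0625

0.0625


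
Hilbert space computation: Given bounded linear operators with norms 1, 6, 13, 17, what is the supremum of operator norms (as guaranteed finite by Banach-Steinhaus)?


By the Uniform Boundedness Principle, the supremum of norms is finite.
sup_k ||T_k|| = max(1, 6, 13, 17) = 17

17


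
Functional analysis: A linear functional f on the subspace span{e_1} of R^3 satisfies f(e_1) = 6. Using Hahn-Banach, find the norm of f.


The norm of f is given by ||f|| = sup_{||x||=1} |f(x)|.
On span{e_1}, ||e_1|| = 1, so ||f|| = |f(e_1)| / ||e_1||
= |6| / 1 = 6.0000

6.0000


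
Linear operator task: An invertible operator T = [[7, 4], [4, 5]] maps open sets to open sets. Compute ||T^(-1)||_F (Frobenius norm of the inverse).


det(T) = 7*5 - 4*4 = 19
T^(-1) = (1/19) * [[5, -4], [-4, 7]] = [[0.2632, -0.2105], [-0.2105, 0.3684]]
||T^(-1)||_F^2 = 0.2632^2 + (-0.2105)^2 + (-0.2105)^2 + 0.3684^2 = 0.2936
||T^(-1)||_F = sqrt(0.2936) = 0.5419

0.5419


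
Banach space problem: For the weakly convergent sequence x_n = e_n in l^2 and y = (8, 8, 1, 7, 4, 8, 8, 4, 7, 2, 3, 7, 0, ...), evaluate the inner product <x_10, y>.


x_10 = e_10 is the standard basis vector with 1 in position 10.
<x_10, y> = y_10 = 2
As n -> infinity, <x_n, y> -> 0, confirming weak convergence of (x_n) to 0.

2


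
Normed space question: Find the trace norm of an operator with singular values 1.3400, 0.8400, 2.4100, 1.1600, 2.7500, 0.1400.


The nuclear norm is the sum of all singular values.
||T||_1 = 1.3400 + 0.8400 + 2.4100 + 1.1600 + 2.7500 + 0.1400
= 8.6400

8.6400


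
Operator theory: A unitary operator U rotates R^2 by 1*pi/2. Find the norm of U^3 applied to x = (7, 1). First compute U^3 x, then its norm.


U is a rotation by theta = 1*pi/2
U^3 = rotation by 3*theta = 3*pi/2
cos(3*pi/2) = 0.0000, sin(3*pi/2) = -1.0000
U^3 x = (0.0000 * 7 - -1.0000 * 1, -1.0000 * 7 + 0.0000 * 1)
= (1.0000, -7.0000)
||U^3 x|| = sqrt(1.0000^2 + (-7.0000)^2) = sqrt(50.0000) = 7.0711

7.0711


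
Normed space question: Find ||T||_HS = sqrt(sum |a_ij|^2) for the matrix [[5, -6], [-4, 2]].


The Hilbert-Schmidt norm is sqrt(sum of squares of all entries).
Sum of squares = 5^2 + (-6)^2 + (-4)^2 + 2^2
= 25 + 36 + 16 + 4 = 81
||T||_HS = sqrt(81) = 9.0000

9.0000


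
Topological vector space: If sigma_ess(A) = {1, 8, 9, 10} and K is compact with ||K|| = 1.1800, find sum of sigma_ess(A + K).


By Weyl's theorem, the essential spectrum is invariant under compact perturbations.
sigma_ess(A + K) = sigma_ess(A) = {1, 8, 9, 10}
Sum = 1 + 8 + 9 + 10 = 28

28


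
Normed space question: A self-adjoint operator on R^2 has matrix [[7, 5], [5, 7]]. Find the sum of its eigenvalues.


For a self-adjoint (symmetric) matrix, the eigenvalues are real.
The sum of eigenvalues equals the trace of the matrix.
trace = 7 + 7 = 14

14


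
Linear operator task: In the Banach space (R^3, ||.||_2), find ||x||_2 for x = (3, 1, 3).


The l^2 norm = (sum |x_i|^2)^(1/2)
Sum of 2th powers = 9 + 1 + 9 = 19
||x||_2 = (19)^(1/2) = 4.3589

4.3589


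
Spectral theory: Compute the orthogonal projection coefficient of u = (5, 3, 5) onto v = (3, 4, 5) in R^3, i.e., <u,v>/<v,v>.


Computing <u,v> = 5*3 + 3*4 + 5*5 = 52
Computing <v,v> = 3^2 + 4^2 + 5^2 = 50
Projection coefficient = 52/50 = 1.0400

1.0400


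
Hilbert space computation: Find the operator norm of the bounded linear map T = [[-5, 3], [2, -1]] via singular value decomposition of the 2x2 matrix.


A^T A = [[29, -17], [-17, 10]]
trace(A^T A) = 39, det(A^T A) = 1
discriminant = 39^2 - 4*1 = 1517
Largest eigenvalue of A^T A = (trace + sqrt(disc))/2 = 38.9743
||T|| = sqrt(38.9743) = 6.2429

6.2429


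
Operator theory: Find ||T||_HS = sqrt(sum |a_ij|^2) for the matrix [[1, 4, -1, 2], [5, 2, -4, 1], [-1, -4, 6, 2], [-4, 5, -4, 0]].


The Hilbert-Schmidt norm is sqrt(sum of squares of all entries).
Sum of squares = 1^2 + 4^2 + (-1)^2 + 2^2 + 5^2 + 2^2 + (-4)^2 + 1^2 + (-1)^2 + (-4)^2 + 6^2 + 2^2 + (-4)^2 + 5^2 + (-4)^2 + 0^2
= 1 + 16 + 1 + 4 + 25 + 4 + 16 + 1 + 1 + 16 + 36 + 4 + 16 + 25 + 16 + 0 = 182
||T||_HS = sqrt(182) = 13.4907

13.4907


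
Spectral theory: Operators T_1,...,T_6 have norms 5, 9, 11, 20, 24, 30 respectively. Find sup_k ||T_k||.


By the Uniform Boundedness Principle, the supremum of norms is finite.
sup_k ||T_k|| = max(5, 9, 11, 20, 24, 30) = 30

30


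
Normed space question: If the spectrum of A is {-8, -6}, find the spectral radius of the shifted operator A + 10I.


Spectrum of A + 10I = {2, 4}
Spectral radius = max |lambda| over the shifted spectrum
= max(2, 4) = 4

4


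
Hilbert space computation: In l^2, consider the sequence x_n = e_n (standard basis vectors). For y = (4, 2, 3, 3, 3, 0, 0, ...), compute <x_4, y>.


x_4 = e_4 is the standard basis vector with 1 in position 4.
<x_4, y> = y_4 = 3
As n -> infinity, <x_n, y> -> 0, confirming weak convergence of (x_n) to 0.

3


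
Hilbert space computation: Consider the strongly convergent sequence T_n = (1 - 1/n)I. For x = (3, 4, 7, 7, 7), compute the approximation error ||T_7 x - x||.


T_7 x - x = (1 - 1/7)x - x = -x/7
||x|| = sqrt(172) = 13.1149
||T_7 x - x|| = ||x||/7 = 13.1149/7 = 1.8736

1.8736


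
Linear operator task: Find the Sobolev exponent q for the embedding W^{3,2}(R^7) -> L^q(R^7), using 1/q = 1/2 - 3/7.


Using the Sobolev embedding formula: 1/q = 1/p - k/n
1/q = 1/2 - 3/7 = 1/14
q = 1/(1/14) = 14

14.0000


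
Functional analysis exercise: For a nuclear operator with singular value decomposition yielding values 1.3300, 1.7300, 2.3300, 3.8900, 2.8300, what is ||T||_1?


The nuclear norm is the sum of all singular values.
||T||_1 = 1.3300 + 1.7300 + 2.3300 + 3.8900 + 2.8300
= 12.1100

12.1100


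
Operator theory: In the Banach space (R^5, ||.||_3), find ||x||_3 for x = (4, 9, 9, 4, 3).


The l^3 norm = (sum |x_i|^3)^(1/3)
Sum of 3th powers = 64 + 729 + 729 + 64 + 27 = 1613
||x||_3 = (1613)^(1/3) = 11.7277

11.7277


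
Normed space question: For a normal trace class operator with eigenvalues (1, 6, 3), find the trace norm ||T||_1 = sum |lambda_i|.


For a normal operator, singular values equal |eigenvalues|.
Trace norm = sum |lambda_i| = 1 + 6 + 3
= 10

10


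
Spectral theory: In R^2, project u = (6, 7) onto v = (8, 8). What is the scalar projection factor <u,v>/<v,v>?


Computing <u,v> = 6*8 + 7*8 = 104
Computing <v,v> = 8^2 + 8^2 = 128
Projection coefficient = 104/128 = 0.8125

0.8125


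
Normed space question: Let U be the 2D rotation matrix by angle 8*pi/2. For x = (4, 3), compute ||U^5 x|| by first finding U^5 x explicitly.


U is a rotation by theta = 8*pi/2
U^5 = rotation by 5*theta = 40*pi/2 = 0*pi/2 (mod 2*pi)
cos(0*pi/2) = 1.0000, sin(0*pi/2) = 0.0000
U^5 x = (1.0000 * 4 - 0.0000 * 3, 0.0000 * 4 + 1.0000 * 3)
= (4.0000, 3.0000)
||U^5 x|| = sqrt(4.0000^2 + 3.0000^2) = sqrt(25.0000) = 5.0000

5.0000


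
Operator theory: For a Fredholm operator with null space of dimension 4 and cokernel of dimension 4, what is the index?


The Fredholm index is defined as ind(T) = dim(ker T) - dim(coker T)
= 4 - 4
= 0

0


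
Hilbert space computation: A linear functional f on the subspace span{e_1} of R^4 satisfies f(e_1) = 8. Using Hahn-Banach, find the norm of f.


The norm of f is given by ||f|| = sup_{||x||=1} |f(x)|.
On span{e_1}, ||e_1|| = 1, so ||f|| = |f(e_1)| / ||e_1||
= |8| / 1 = 8.0000

8.0000


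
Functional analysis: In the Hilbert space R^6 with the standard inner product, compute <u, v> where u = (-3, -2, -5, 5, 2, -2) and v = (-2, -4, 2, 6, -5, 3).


Computing the standard inner product <u, v> = sum u_i * v_i
= -3*-2 + -2*-4 + -5*2 + 5*6 + 2*-5 + -2*3
= 6 + 8 + -10 + 30 + -10 + -6
= 18

18


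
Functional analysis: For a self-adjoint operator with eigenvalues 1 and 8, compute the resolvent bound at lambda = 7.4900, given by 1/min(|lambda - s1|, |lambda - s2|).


dist(7.4900, {1, 8}) = min(|7.4900 - 1|, |7.4900 - 8|)
= min(6.4900, 0.5100) = 0.5100
Resolvent bound = 1/0.5100 = 1.9608

1.9608


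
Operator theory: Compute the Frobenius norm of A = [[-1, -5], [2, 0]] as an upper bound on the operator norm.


||A||_F^2 = sum a_ij^2
= (-1)^2 + (-5)^2 + 2^2 + 0^2
= 1 + 25 + 4 + 0 = 30
||A||_F = sqrt(30) = 5.4772

5.4772


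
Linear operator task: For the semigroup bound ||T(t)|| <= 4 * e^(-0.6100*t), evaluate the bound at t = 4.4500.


||T(4.4500)|| <= 4 * exp(-0.6100 * 4.4500)
= 4 * exp(-2.7145)
= 4 * 0.0662
= 0.2650

0.2650


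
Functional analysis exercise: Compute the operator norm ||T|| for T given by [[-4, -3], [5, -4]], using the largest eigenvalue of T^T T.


A^T A = [[41, -8], [-8, 25]]
trace(A^T A) = 66, det(A^T A) = 961
discriminant = 66^2 - 4*961 = 512
Largest eigenvalue of A^T A = (trace + sqrt(disc))/2 = 44.3137
||T|| = sqrt(44.3137) = 6.6569

6.6569


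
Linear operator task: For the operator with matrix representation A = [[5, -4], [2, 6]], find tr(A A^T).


trace(A * A^T) = sum of squares of all entries
= 5^2 + (-4)^2 + 2^2 + 6^2
= 25 + 16 + 4 + 36
= 81

81


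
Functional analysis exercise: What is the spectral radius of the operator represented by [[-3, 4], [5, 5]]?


For a 2x2 matrix, eigenvalues satisfy lambda^2 - (trace)*lambda + det = 0
trace = -3 + 5 = 2
det = -3*5 - 4*5 = -35
discriminant = 2^2 - 4*(-35) = 144
spectral radius = max |eigenvalue| = 7.0000

7.0000


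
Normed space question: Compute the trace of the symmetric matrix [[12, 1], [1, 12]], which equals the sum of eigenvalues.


For a self-adjoint (symmetric) matrix, the eigenvalues are real.
The sum of eigenvalues equals the trace of the matrix.
trace = 12 + 12 = 24

24


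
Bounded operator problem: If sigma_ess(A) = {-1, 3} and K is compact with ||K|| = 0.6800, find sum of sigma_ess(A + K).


By Weyl's theorem, the essential spectrum is invariant under compact perturbations.
sigma_ess(A + K) = sigma_ess(A) = {-1, 3}
Sum = -1 + 3 = 2

2


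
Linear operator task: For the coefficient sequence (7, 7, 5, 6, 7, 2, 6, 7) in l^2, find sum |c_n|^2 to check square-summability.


sum |c_n|^2 = 7^2 + 7^2 + 5^2 + 6^2 + 7^2 + 2^2 + 6^2 + 7^2
= 49 + 49 + 25 + 36 + 49 + 4 + 36 + 49
= 297

297


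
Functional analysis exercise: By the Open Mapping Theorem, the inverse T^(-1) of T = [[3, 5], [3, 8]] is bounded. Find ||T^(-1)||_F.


det(T) = 3*8 - 5*3 = 9
T^(-1) = (1/9) * [[8, -5], [-3, 3]] = [[0.8889, -0.5556], [-0.3333, 0.3333]]
||T^(-1)||_F^2 = 0.8889^2 + (-0.5556)^2 + (-0.3333)^2 + 0.3333^2 = 1.3210
||T^(-1)||_F = sqrt(1.3210) = 1.1493

1.1493


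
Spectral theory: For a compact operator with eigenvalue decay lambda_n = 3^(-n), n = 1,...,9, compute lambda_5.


The eigenvalue formula gives lambda_5 = 1/3^5
= 1/243
= 0.0041

0.0041


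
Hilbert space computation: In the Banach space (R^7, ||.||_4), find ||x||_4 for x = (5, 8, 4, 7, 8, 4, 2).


The l^4 norm = (sum |x_i|^4)^(1/4)
Sum of 4th powers = 625 + 4096 + 256 + 2401 + 4096 + 256 + 16 = 11746
||x||_4 = (11746)^(1/4) = 10.4105

10.4105


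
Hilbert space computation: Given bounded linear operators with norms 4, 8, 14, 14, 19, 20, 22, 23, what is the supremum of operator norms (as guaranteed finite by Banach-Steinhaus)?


By the Uniform Boundedness Principle, the supremum of norms is finite.
sup_k ||T_k|| = max(4, 8, 14, 14, 19, 20, 22, 23) = 23

23


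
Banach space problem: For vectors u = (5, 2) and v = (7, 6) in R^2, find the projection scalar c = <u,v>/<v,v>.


Computing <u,v> = 5*7 + 2*6 = 47
Computing <v,v> = 7^2 + 6^2 = 85
Projection coefficient = 47/85 = 0.5529

0.5529


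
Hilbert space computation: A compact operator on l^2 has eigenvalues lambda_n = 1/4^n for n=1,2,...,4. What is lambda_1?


The eigenvalue formula gives lambda_1 = 1/4^1
= 1/4
= 0.2500

0.2500


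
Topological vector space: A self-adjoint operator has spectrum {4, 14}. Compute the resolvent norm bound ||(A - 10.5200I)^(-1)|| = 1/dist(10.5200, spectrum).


dist(10.5200, {4, 14}) = min(|10.5200 - 4|, |10.5200 - 14|)
= min(6.5200, 3.4800) = 3.4800
Resolvent bound = 1/3.4800 = 0.2874

0.2874


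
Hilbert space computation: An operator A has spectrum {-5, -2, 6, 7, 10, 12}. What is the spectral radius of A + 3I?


Spectrum of A + 3I = {-2, 1, 9, 10, 13, 15}
Spectral radius = max |lambda| over the shifted spectrum
= max(2, 1, 9, 10, 13, 15) = 15

15


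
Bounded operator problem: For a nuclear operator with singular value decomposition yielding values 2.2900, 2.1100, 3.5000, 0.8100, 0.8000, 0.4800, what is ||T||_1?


The nuclear norm is the sum of all singular values.
||T||_1 = 2.2900 + 2.1100 + 3.5000 + 0.8100 + 0.8000 + 0.4800
= 9.9900

9.9900


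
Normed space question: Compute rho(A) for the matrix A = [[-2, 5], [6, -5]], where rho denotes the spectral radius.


For a 2x2 matrix, eigenvalues satisfy lambda^2 - (trace)*lambda + det = 0
trace = -2 + -5 = -7
det = -2*-5 - 5*6 = -20
discriminant = (-7)^2 - 4*(-20) = 129
spectral radius = max |eigenvalue| = 9.1789

9.1789


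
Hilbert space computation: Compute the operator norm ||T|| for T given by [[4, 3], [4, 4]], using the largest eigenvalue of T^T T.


A^T A = [[32, 28], [28, 25]]
trace(A^T A) = 57, det(A^T A) = 16
discriminant = 57^2 - 4*16 = 3185
Largest eigenvalue of A^T A = (trace + sqrt(disc))/2 = 56.7179
||T|| = sqrt(56.7179) = 7.5311

7.5311


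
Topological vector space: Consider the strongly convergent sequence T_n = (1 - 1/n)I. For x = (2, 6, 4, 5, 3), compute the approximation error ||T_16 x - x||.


T_16 x - x = (1 - 1/16)x - x = -x/16
||x|| = sqrt(90) = 9.4868
||T_16 x - x|| = ||x||/16 = 9.4868/16 = 0.5929

0.5929


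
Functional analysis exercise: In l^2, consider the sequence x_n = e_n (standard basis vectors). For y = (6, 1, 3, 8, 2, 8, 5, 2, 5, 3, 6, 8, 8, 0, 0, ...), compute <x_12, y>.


x_12 = e_12 is the standard basis vector with 1 in position 12.
<x_12, y> = y_12 = 8
As n -> infinity, <x_n, y> -> 0, confirming weak convergence of (x_n) to 0.

8


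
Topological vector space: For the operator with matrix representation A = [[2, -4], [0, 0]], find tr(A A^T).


trace(A * A^T) = sum of squares of all entries
= 2^2 + (-4)^2 + 0^2 + 0^2
= 4 + 16 + 0 + 0
= 20

20


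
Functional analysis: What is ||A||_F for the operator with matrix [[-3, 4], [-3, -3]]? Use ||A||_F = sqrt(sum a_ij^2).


||A||_F^2 = sum a_ij^2
= (-3)^2 + 4^2 + (-3)^2 + (-3)^2
= 9 + 16 + 9 + 9 = 43
||A||_F = sqrt(43) = 6.5574

6.5574


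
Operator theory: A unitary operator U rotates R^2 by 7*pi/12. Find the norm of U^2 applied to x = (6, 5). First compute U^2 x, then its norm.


U is a rotation by theta = 7*pi/12
U^2 = rotation by 2*theta = 14*pi/12
cos(14*pi/12) = -0.8660, sin(14*pi/12) = -0.5000
U^2 x = (-0.8660 * 6 - -0.5000 * 5, -0.5000 * 6 + -0.8660 * 5)
= (-2.6962, -7.3301)
||U^2 x|| = sqrt((-2.6962)^2 + (-7.3301)^2) = sqrt(61.0000) = 7.8102

7.8102


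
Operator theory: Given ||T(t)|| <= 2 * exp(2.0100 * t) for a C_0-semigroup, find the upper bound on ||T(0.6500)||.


||T(0.6500)|| <= 2 * exp(2.0100 * 0.6500)
= 2 * exp(1.3065)
= 2 * 3.6932
= 7.3864

7.3864


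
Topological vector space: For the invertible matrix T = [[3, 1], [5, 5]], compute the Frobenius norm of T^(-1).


det(T) = 3*5 - 1*5 = 10
T^(-1) = (1/10) * [[5, -1], [-5, 3]] = [[0.5000, -0.1000], [-0.5000, 0.3000]]
||T^(-1)||_F^2 = 0.5000^2 + (-0.1000)^2 + (-0.5000)^2 + 0.3000^2 = 0.6000
||T^(-1)||_F = sqrt(0.6000) = 0.7746

0.7746


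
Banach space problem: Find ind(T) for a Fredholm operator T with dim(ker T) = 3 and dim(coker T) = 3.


The Fredholm index is defined as ind(T) = dim(ker T) - dim(coker T)
= 3 - 3
= 0

0


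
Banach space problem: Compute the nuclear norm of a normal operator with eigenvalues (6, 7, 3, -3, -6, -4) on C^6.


For a normal operator, singular values equal |eigenvalues|.
Trace norm = sum |lambda_i| = 6 + 7 + 3 + 3 + 6 + 4
= 29

29


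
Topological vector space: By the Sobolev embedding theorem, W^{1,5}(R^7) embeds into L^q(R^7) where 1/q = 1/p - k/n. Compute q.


Using the Sobolev embedding formula: 1/q = 1/p - k/n
1/q = 1/5 - 1/7 = 2/35
q = 1/(2/35) = 35/2 = 17.5000

17.5000


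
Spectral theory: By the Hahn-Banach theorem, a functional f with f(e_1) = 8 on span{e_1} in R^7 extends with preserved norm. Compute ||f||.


The norm of f is given by ||f|| = sup_{||x||=1} |f(x)|.
On span{e_1}, ||e_1|| = 1, so ||f|| = |f(e_1)| / ||e_1||
= |8| / 1 = 8.0000

8.0000


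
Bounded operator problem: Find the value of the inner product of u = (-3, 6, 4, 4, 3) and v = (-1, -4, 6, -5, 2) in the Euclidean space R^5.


Computing the standard inner product <u, v> = sum u_i * v_i
= -3*-1 + 6*-4 + 4*6 + 4*-5 + 3*2
= 3 + -24 + 24 + -20 + 6
= -11

-11


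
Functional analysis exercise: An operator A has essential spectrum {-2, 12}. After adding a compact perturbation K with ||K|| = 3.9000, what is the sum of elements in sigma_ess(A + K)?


By Weyl's theorem, the essential spectrum is invariant under compact perturbations.
sigma_ess(A + K) = sigma_ess(A) = {-2, 12}
Sum = -2 + 12 = 10

10


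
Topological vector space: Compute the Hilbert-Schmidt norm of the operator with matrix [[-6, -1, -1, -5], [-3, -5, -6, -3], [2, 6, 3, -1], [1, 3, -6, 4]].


The Hilbert-Schmidt norm is sqrt(sum of squares of all entries).
Sum of squares = (-6)^2 + (-1)^2 + (-1)^2 + (-5)^2 + (-3)^2 + (-5)^2 + (-6)^2 + (-3)^2 + 2^2 + 6^2 + 3^2 + (-1)^2 + 1^2 + 3^2 + (-6)^2 + 4^2
= 36 + 1 + 1 + 25 + 9 + 25 + 36 + 9 + 4 + 36 + 9 + 1 + 1 + 9 + 36 + 16 = 254
||T||_HS = sqrt(254) = 15.9374

15.9374


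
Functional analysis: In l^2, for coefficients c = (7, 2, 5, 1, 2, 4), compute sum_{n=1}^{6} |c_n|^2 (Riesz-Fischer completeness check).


sum |c_n|^2 = 7^2 + 2^2 + 5^2 + 1^2 + 2^2 + 4^2
= 49 + 4 + 25 + 1 + 4 + 16
= 99

99


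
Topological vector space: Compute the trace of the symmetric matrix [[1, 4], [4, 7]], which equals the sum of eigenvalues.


For a self-adjoint (symmetric) matrix, the eigenvalues are real.
The sum of eigenvalues equals the trace of the matrix.
trace = 1 + 7 = 8

8


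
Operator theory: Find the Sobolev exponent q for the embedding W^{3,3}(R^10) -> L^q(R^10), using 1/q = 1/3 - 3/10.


Using the Sobolev embedding formula: 1/q = 1/p - k/n
1/q = 1/3 - 3/10 = 1/30
q = 1/(1/30) = 30

30.0000


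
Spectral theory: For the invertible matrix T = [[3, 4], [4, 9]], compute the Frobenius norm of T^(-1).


det(T) = 3*9 - 4*4 = 11
T^(-1) = (1/11) * [[9, -4], [-4, 3]] = [[0.8182, -0.3636], [-0.3636, 0.2727]]
||T^(-1)||_F^2 = 0.8182^2 + (-0.3636)^2 + (-0.3636)^2 + 0.2727^2 = 1.0083
||T^(-1)||_F = sqrt(1.0083) = 1.0041

1.0041


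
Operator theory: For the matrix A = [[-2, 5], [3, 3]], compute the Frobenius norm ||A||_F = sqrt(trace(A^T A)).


||A||_F^2 = sum a_ij^2
= (-2)^2 + 5^2 + 3^2 + 3^2
= 4 + 25 + 9 + 9 = 47
||A||_F = sqrt(47) = 6.8557

6.8557


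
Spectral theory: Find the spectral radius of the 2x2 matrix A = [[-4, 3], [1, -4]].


For a 2x2 matrix, eigenvalues satisfy lambda^2 - (trace)*lambda + det = 0
trace = -4 + -4 = -8
det = -4*-4 - 3*1 = 13
discriminant = (-8)^2 - 4*(13) = 12
spectral radius = max |eigenvalue| = 5.7321

5.7321


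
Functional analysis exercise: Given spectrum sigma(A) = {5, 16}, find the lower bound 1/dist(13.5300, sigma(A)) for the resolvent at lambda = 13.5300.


dist(13.5300, {5, 16}) = min(|13.5300 - 5|, |13.5300 - 16|)
= min(8.5300, 2.4700) = 2.4700
Resolvent bound = 1/2.4700 = 0.4049

0.4049


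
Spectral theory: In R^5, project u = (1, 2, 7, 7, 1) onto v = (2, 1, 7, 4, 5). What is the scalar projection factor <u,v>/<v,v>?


Computing <u,v> = 1*2 + 2*1 + 7*7 + 7*4 + 1*5 = 86
Computing <v,v> = 2^2 + 1^2 + 7^2 + 4^2 + 5^2 = 95
Projection coefficient = 86/95 = 0.9053

0.9053


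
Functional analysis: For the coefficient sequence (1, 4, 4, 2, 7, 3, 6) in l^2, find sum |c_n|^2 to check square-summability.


sum |c_n|^2 = 1^2 + 4^2 + 4^2 + 2^2 + 7^2 + 3^2 + 6^2
= 1 + 16 + 16 + 4 + 49 + 9 + 36
= 131

131


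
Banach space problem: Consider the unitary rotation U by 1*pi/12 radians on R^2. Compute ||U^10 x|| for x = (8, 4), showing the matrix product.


U is a rotation by theta = 1*pi/12
U^10 = rotation by 10*theta = 10*pi/12
cos(10*pi/12) = -0.8660, sin(10*pi/12) = 0.5000
U^10 x = (-0.8660 * 8 - 0.5000 * 4, 0.5000 * 8 + -0.8660 * 4)
= (-8.9282, 0.5359)
||U^10 x|| = sqrt((-8.9282)^2 + 0.5359^2) = sqrt(80.0000) = 8.9443

8.9443


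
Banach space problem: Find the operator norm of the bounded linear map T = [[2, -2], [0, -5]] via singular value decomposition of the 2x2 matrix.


A^T A = [[4, -4], [-4, 29]]
trace(A^T A) = 33, det(A^T A) = 100
discriminant = 33^2 - 4*100 = 689
Largest eigenvalue of A^T A = (trace + sqrt(disc))/2 = 29.6244
||T|| = sqrt(29.6244) = 5.4428

5.4428


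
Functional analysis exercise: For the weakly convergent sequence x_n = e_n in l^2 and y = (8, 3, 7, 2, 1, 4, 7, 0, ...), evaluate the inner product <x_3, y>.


x_3 = e_3 is the standard basis vector with 1 in position 3.
<x_3, y> = y_3 = 7
As n -> infinity, <x_n, y> -> 0, confirming weak convergence of (x_n) to 0.

7


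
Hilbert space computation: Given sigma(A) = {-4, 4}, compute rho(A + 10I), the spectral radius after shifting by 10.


Spectrum of A + 10I = {6, 14}
Spectral radius = max |lambda| over the shifted spectrum
= max(6, 14) = 14

14


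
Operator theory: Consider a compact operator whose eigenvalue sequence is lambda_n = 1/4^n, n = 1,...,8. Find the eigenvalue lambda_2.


The eigenvalue formula gives lambda_2 = 1/4^2
= 1/16
= 0.0625

0.0625


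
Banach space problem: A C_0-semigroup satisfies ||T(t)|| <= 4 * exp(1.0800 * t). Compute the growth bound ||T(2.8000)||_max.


||T(2.8000)|| <= 4 * exp(1.0800 * 2.8000)
= 4 * exp(3.0240)
= 4 * 20.5734
= 82.2937

82.2937


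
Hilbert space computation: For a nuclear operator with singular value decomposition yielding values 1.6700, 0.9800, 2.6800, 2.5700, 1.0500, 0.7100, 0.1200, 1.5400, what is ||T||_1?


The nuclear norm is the sum of all singular values.
||T||_1 = 1.6700 + 0.9800 + 2.6800 + 2.5700 + 1.0500 + 0.7100 + 0.1200 + 1.5400
= 11.3200

11.3200


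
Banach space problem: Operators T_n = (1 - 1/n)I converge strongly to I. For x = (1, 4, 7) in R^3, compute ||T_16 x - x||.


T_16 x - x = (1 - 1/16)x - x = -x/16
||x|| = sqrt(66) = 8.1240
||T_16 x - x|| = ||x||/16 = 8.1240/16 = 0.5078

0.5078


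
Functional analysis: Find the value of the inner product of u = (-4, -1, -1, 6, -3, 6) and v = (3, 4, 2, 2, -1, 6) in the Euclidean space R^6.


Computing the standard inner product <u, v> = sum u_i * v_i
= -4*3 + -1*4 + -1*2 + 6*2 + -3*-1 + 6*6
= -12 + -4 + -2 + 12 + 3 + 36
= 33

33


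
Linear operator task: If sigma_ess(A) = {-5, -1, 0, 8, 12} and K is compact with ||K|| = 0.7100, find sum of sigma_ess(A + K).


By Weyl's theorem, the essential spectrum is invariant under compact perturbations.
sigma_ess(A + K) = sigma_ess(A) = {-5, -1, 0, 8, 12}
Sum = -5 + -1 + 0 + 8 + 12 = 14

14


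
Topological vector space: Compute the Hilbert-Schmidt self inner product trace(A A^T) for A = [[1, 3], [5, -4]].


trace(A * A^T) = sum of squares of all entries
= 1^2 + 3^2 + 5^2 + (-4)^2
= 1 + 9 + 25 + 16
= 51

51


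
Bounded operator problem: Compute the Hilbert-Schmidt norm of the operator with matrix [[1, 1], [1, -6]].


The Hilbert-Schmidt norm is sqrt(sum of squares of all entries).
Sum of squares = 1^2 + 1^2 + 1^2 + (-6)^2
= 1 + 1 + 1 + 36 = 39
||T||_HS = sqrt(39) = 6.2450

6.2450


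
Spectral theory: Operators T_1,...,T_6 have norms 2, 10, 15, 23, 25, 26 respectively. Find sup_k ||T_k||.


By the Uniform Boundedness Principle, the supremum of norms is finite.
sup_k ||T_k|| = max(2, 10, 15, 23, 25, 26) = 26

26


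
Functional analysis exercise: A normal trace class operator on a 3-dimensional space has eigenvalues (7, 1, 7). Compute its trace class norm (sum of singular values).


For a normal operator, singular values equal |eigenvalues|.
Trace norm = sum |lambda_i| = 7 + 1 + 7
= 15

15


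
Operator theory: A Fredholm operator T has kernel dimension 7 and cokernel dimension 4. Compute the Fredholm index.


The Fredholm index is defined as ind(T) = dim(ker T) - dim(coker T)
= 7 - 4
= 3

3


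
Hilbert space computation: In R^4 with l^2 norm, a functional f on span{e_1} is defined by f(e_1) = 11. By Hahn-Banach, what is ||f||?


The norm of f is given by ||f|| = sup_{||x||=1} |f(x)|.
On span{e_1}, ||e_1|| = 1, so ||f|| = |f(e_1)| / ||e_1||
= |11| / 1 = 11.0000

11.0000


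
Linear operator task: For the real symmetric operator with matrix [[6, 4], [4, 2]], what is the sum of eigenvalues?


For a self-adjoint (symmetric) matrix, the eigenvalues are real.
The sum of eigenvalues equals the trace of the matrix.
trace = 6 + 2 = 8

8


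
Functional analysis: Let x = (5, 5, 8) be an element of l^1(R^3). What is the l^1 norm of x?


The l^1 norm equals the sum of absolute values of all components.
||x||_1 = 5 + 5 + 8
= 18

18.0000


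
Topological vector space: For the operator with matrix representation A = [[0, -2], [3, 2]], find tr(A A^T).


trace(A * A^T) = sum of squares of all entries
= 0^2 + (-2)^2 + 3^2 + 2^2
= 0 + 4 + 9 + 4
= 17

17


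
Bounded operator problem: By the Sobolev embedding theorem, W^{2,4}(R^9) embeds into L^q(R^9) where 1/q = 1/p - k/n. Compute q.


Using the Sobolev embedding formula: 1/q = 1/p - k/n
1/q = 1/4 - 2/9 = 1/36
q = 1/(1/36) = 36

36.0000


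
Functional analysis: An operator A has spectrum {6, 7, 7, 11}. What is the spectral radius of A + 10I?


Spectrum of A + 10I = {16, 17, 17, 21}
Spectral radius = max |lambda| over the shifted spectrum
= max(16, 17, 17, 21) = 21

21


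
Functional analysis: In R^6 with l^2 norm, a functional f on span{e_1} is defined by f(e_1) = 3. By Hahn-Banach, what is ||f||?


The norm of f is given by ||f|| = sup_{||x||=1} |f(x)|.
On span{e_1}, ||e_1|| = 1, so ||f|| = |f(e_1)| / ||e_1||
= |3| / 1 = 3.0000

3.0000


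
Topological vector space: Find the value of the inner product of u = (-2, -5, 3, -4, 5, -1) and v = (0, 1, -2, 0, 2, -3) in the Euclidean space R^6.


Computing the standard inner product <u, v> = sum u_i * v_i
= -2*0 + -5*1 + 3*-2 + -4*0 + 5*2 + -1*-3
= 0 + -5 + -6 + 0 + 10 + 3
= 2

2


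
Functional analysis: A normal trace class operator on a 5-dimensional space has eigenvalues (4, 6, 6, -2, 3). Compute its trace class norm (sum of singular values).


For a normal operator, singular values equal |eigenvalues|.
Trace norm = sum |lambda_i| = 4 + 6 + 6 + 2 + 3
= 21

21


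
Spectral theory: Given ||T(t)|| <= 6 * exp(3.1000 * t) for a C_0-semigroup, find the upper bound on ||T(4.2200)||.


||T(4.2200)|| <= 6 * exp(3.1000 * 4.2200)
= 6 * exp(13.0820)
= 6 * 480220.1867
= 2.8813e+06

2.8813e+06


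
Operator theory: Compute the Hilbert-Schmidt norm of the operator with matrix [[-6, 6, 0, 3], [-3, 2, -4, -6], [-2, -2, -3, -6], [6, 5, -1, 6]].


The Hilbert-Schmidt norm is sqrt(sum of squares of all entries).
Sum of squares = (-6)^2 + 6^2 + 0^2 + 3^2 + (-3)^2 + 2^2 + (-4)^2 + (-6)^2 + (-2)^2 + (-2)^2 + (-3)^2 + (-6)^2 + 6^2 + 5^2 + (-1)^2 + 6^2
= 36 + 36 + 0 + 9 + 9 + 4 + 16 + 36 + 4 + 4 + 9 + 36 + 36 + 25 + 1 + 36 = 297
||T||_HS = sqrt(297) = 17.2337

17.2337


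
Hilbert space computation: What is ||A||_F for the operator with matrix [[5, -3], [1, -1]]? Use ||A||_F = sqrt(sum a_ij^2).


||A||_F^2 = sum a_ij^2
= 5^2 + (-3)^2 + 1^2 + (-1)^2
= 25 + 9 + 1 + 1 = 36
||A||_F = sqrt(36) = 6.0000

6.0000


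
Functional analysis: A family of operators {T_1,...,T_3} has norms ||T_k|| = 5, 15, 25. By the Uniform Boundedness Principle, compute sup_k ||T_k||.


By the Uniform Boundedness Principle, the supremum of norms is finite.
sup_k ||T_k|| = max(5, 15, 25) = 25

25


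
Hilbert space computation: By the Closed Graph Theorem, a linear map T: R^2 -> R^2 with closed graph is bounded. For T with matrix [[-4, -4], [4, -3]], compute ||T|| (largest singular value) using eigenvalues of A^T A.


A^T A = [[32, 4], [4, 25]]
trace(A^T A) = 57, det(A^T A) = 784
discriminant = 57^2 - 4*784 = 113
Largest eigenvalue of A^T A = (trace + sqrt(disc))/2 = 33.8151
||T|| = sqrt(33.8151) = 5.8151

5.8151


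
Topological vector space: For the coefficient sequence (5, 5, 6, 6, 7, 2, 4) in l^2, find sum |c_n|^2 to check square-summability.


sum |c_n|^2 = 5^2 + 5^2 + 6^2 + 6^2 + 7^2 + 2^2 + 4^2
= 25 + 25 + 36 + 36 + 49 + 4 + 16
= 191

191


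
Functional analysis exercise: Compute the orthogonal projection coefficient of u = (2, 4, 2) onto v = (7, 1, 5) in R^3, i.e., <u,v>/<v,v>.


Computing <u,v> = 2*7 + 4*1 + 2*5 = 28
Computing <v,v> = 7^2 + 1^2 + 5^2 = 75
Projection coefficient = 28/75 = 0.3733

0.3733
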